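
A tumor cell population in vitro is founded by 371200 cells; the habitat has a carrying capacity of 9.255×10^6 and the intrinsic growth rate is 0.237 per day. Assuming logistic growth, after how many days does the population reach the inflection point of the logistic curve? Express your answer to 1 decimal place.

13.4 days

Logistic growth is fastest at N = K/2 = 4.6275×10^6.
A = (K − N₀)/N₀ = 23.933. Set K/(1 + A·e^(−rt)) = K/2 → A·e^(−rt) = 1.
e^(−0.237t) = 1/23.933 = 0.0417839, so t = ln(23.933)/0.237 = 3.1752/0.237 = 13.398.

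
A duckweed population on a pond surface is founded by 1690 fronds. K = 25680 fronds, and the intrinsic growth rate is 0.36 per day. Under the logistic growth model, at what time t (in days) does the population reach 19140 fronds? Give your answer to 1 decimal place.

10.4 days

A = (K − N₀)/N₀ = (25680 − 1690)/1690 = 14.195.
Solve 25680/(1 + 14.195·e^(−0.36t)) = 19140: 1 + 14.195·e^(−0.36t) = 1.3417, so e^(−0.36t) = 0.0240709.
−0.36·t = ln(0.0240709) = -3.7268, so t = 3.7268/0.36 = 10.352.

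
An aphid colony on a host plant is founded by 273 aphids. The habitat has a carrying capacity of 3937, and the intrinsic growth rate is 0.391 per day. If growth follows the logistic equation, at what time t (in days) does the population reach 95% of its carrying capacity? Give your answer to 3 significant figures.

14.2 days

A = (K − N₀)/N₀ = (3937 − 273)/273 = 13.421.
Solve 3937/(1 + 13.421·e^(−0.391t)) = 3740.15: 1 + 13.421·e^(−0.391t) = 1.0526, so e^(−0.391t) = 0.00392151.
−0.391·t = ln(0.00392151) = -5.5413, so t = 5.5413/0.391 = 14.172.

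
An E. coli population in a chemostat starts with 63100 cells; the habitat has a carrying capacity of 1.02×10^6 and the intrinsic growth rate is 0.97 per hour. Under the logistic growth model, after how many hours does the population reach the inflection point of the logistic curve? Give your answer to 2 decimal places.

2.80 hours

Logistic growth is fastest at N = K/2 = 510000.
A = (K − N₀)/N₀ = 15.165. Set K/(1 + A·e^(−rt)) = K/2 → A·e^(−rt) = 1.
e^(−0.97t) = 1/15.165 = 0.0659421, so t = ln(15.165)/0.97 = 2.719/0.97 = 2.8031.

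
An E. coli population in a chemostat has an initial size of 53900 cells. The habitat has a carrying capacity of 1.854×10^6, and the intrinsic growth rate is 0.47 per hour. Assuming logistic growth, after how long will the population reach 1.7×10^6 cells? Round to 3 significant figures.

12.6 hours

A = (K − N₀)/N₀ = (1.854×10^6 − 53900)/53900 = 33.397.
Solve 1.854×10^6/(1 + 33.397·e^(−0.47t)) = 1.7×10^6: 1 + 33.397·e^(−0.47t) = 1.0906, so e^(−0.47t) = 0.00271246.
−0.47·t = ln(0.00271246) = -5.9099, so t = 5.9099/0.47 = 12.574.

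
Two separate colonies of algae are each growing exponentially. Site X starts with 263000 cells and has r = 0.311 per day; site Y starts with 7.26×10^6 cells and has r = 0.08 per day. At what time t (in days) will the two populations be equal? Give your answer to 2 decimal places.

Set 263000·e^(0.311t) = 7.26×10^6·e^(0.08t).
e^((0.311 − 0.08)t) = 7.26×10^6/263000 → e^(0.231·t) = 27.605.
0.231·t = ln(27.605) = 3.318, so t = 3.318/0.231 = 14.364.

14.36 days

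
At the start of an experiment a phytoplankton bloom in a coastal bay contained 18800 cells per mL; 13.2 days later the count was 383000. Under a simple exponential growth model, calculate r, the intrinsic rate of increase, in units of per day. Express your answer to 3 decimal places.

From N(t) = N₀·e^(rt): e^(r·13.2) = 383000/18800 = 20.372.
r·13.2 = ln(20.372) = 3.0142, so r = 3.0142/13.2 = 0.22835.

0.228 per day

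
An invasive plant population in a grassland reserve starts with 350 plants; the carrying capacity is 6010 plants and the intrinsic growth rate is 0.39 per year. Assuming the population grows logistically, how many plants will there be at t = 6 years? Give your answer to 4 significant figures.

2350 plants

A = (K − N₀)/N₀ = (6010 − 350)/350 = 16.171.
N(t) = K/(1 + A·e^(−rt)) = 6010/(1 + 16.171×e^(−0.39×6)).
e^(−2.34) = 0.096328; denominator = 1 + 16.171×0.096328 = 2.5578.
N = 6010/2.5578 = 2349.72.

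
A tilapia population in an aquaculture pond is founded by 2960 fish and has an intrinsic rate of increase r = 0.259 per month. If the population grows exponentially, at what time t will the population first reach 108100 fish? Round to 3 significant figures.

Set N₀·e^(rt) = 108100: e^(0.259·t) = 108100/2960 = 36.52.
0.259·t = ln(36.52) = 3.5979, so t = 3.5979/0.259 = 13.891.

13.9 months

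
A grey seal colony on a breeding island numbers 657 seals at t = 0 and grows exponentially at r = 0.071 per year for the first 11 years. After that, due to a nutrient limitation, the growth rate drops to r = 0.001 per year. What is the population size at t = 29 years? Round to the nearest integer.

1461 seals

Phase 1: N(11) = 657·e^(0.071×11) = 657·e^0.781 = 1434.66.
Phase 2 runs for 29 − 11 = 18 years at r = 0.001.
N(29) = 1434.66·e^(0.001×18) = 1434.66·e^0.018 = 1460.72.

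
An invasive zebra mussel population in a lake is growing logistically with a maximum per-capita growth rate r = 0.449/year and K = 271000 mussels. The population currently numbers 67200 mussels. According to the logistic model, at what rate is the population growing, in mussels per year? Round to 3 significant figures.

22700 mussels per year

dN/dt = rN(1 − N/K) = 0.449 × 67200 × (1 − 67200/271000).
1 − 67200/271000 = 0.75203; dN/dt = 0.449 × 67200 × 0.75203 = 22691.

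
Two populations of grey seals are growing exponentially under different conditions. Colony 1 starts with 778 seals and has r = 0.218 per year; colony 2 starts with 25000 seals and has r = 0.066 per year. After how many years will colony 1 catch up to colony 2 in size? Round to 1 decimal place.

22.8 years

Set 778·e^(0.218t) = 25000·e^(0.066t).
e^((0.218 − 0.066)t) = 25000/778 → e^(0.152·t) = 32.134.
0.152·t = ln(32.134) = 3.4699, so t = 3.4699/0.152 = 22.828.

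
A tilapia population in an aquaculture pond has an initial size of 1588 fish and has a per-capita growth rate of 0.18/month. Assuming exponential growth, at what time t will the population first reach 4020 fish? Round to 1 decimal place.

Set N₀·e^(rt) = 4020: e^(0.18·t) = 4020/1588 = 2.5315.
0.18·t = ln(2.5315) = 0.92881, so t = 0.92881/0.18 = 5.16.

5.2 months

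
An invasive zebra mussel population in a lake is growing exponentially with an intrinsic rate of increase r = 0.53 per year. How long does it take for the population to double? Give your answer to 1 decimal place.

Doubling time t_d = ln(2)/r = 0.6931/0.53 = 1.3078.

1.3 years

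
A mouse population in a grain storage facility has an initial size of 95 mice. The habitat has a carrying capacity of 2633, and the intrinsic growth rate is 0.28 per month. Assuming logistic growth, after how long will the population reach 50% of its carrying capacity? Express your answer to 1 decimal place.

A = (K − N₀)/N₀ = (2633 − 95)/95 = 26.716.
Solve 2633/(1 + 26.716·e^(−0.28t)) = 1316.5: 1 + 26.716·e^(−0.28t) = 2, so e^(−0.28t) = 0.037431.
−0.28·t = ln(0.037431) = -3.2853, so t = 3.2853/0.28 = 11.733.

11.7 months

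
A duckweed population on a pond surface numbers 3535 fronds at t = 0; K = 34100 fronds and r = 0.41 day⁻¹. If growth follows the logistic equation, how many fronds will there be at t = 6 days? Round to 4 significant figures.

19610 fronds

A = (K − N₀)/N₀ = (34100 − 3535)/3535 = 8.6464.
N(t) = K/(1 + A·e^(−rt)) = 34100/(1 + 8.6464×e^(−0.41×6)).
e^(−2.46) = 0.085435; denominator = 1 + 8.6464×0.085435 = 1.7387.
N = 34100/1.7387 = 19612.3.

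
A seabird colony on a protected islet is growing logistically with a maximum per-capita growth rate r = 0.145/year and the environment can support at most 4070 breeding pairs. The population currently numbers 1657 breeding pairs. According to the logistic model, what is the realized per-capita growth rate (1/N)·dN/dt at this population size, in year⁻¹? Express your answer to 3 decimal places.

(1/N)·dN/dt = r(1 − N/K) = 0.145 × (1 − 1657/4070).
= 0.145 × 0.59287 = 0.085967.

0.086 per year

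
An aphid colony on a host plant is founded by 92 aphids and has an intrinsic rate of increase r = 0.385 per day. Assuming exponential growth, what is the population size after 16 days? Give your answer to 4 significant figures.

N(t) = N₀·e^(rt) = 92 × e^(0.385×16) = 92 × e^6.16.
e^6.16 ≈ 473.43, so N ≈ 92 × 473.43 = 43555.4.

43560 aphids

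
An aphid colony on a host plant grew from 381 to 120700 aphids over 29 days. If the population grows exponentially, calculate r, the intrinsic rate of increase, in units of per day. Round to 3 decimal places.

0.199 per day

From N(t) = N₀·e^(rt): e^(r·29) = 120700/381 = 316.8.
r·29 = ln(316.8) = 5.7583, so r = 5.7583/29 = 0.19856.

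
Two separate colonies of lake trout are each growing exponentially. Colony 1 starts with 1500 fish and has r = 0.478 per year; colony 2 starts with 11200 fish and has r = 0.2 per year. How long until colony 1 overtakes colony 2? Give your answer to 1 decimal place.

7.2 years

Set 1500·e^(0.478t) = 11200·e^(0.2t).
e^((0.478 − 0.2)t) = 11200/1500 → e^(0.278·t) = 7.4667.
0.278·t = ln(7.4667) = 2.0104, so t = 2.0104/0.278 = 7.2318.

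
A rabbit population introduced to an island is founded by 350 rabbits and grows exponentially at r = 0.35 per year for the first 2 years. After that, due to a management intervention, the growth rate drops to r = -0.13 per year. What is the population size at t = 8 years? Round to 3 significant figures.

Phase 1: N(2) = 350·e^(0.35×2) = 350·e^0.7 = 704.813.
Phase 2 runs for 8 − 2 = 6 years at r = -0.13.
N(8) = 704.813·e^(-0.13×6) = 704.813·e^-0.78 = 323.091.

323 rabbits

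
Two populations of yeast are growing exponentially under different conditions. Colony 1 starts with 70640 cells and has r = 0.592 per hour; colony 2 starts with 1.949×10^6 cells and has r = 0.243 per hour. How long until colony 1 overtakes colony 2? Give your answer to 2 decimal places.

9.51 hours

Set 70640·e^(0.592t) = 1.949×10^6·e^(0.243t).
e^((0.592 − 0.243)t) = 1.949×10^6/70640 → e^(0.349·t) = 27.591.
0.349·t = ln(27.591) = 3.3175, so t = 3.3175/0.349 = 9.5057.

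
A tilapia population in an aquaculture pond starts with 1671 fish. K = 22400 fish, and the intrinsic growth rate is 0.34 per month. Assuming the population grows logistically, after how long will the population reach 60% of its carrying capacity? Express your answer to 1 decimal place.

A = (K − N₀)/N₀ = (22400 − 1671)/1671 = 12.405.
Solve 22400/(1 + 12.405·e^(−0.34t)) = 13440: 1 + 12.405·e^(−0.34t) = 1.6667, so e^(−0.34t) = 0.0537411.
−0.34·t = ln(0.0537411) = -2.9236, so t = 2.9236/0.34 = 8.5988.

8.6 months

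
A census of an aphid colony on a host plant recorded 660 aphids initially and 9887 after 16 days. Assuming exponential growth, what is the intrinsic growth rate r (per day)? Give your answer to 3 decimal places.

From N(t) = N₀·e^(rt): e^(r·16) = 9887/660 = 14.98.
r·16 = ln(14.98) = 2.7067, so r = 2.7067/16 = 0.16917.

0.169 per day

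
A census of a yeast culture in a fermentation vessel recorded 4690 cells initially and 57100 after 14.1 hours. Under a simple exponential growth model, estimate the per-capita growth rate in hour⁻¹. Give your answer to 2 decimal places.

From N(t) = N₀·e^(rt): e^(r·14.1) = 57100/4690 = 12.175.
r·14.1 = ln(12.175) = 2.4994, so r = 2.4994/14.1 = 0.17726.

0.18 per hour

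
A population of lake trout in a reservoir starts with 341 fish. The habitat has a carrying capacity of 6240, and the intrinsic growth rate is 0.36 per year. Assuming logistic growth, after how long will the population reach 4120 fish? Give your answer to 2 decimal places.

A = (K − N₀)/N₀ = (6240 − 341)/341 = 17.299.
Solve 6240/(1 + 17.299·e^(−0.36t)) = 4120: 1 + 17.299·e^(−0.36t) = 1.5146, so e^(−0.36t) = 0.029745.
−0.36·t = ln(0.029745) = -3.5151, so t = 3.5151/0.36 = 9.7641.

9.76 years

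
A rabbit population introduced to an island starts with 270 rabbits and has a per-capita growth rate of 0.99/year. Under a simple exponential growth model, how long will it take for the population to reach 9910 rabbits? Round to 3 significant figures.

3.64 years

Set N₀·e^(rt) = 9910: e^(0.99·t) = 9910/270 = 36.704.
0.99·t = ln(36.704) = 3.6029, so t = 3.6029/0.99 = 3.6393.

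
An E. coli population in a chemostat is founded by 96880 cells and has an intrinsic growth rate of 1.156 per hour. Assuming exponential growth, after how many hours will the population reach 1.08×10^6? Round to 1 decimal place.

2.1 hours

Set N₀·e^(rt) = 1.08×10^6: e^(1.156·t) = 1.08×10^6/96880 = 11.148.
1.156·t = ln(11.148) = 2.4112, so t = 2.4112/1.156 = 2.0859.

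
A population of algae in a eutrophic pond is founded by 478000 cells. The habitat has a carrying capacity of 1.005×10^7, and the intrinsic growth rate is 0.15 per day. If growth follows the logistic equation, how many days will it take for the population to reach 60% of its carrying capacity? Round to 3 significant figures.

A = (K − N₀)/N₀ = (1.005×10^7 − 478000)/478000 = 20.025.
Solve 1.005×10^7/(1 + 20.025·e^(−0.15t)) = 6.03×10^6: 1 + 20.025·e^(−0.15t) = 1.6667, so e^(−0.15t) = 0.0332915.
−0.15·t = ln(0.0332915) = -3.4025, so t = 3.4025/0.15 = 22.683.

22.7 days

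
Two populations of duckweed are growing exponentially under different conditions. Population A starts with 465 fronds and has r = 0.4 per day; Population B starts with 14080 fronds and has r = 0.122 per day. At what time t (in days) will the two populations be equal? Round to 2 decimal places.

12.27 days

Set 465·e^(0.4t) = 14080·e^(0.122t).
e^((0.4 − 0.122)t) = 14080/465 → e^(0.278·t) = 30.28.
0.278·t = ln(30.28) = 3.4105, so t = 3.4105/0.278 = 12.268.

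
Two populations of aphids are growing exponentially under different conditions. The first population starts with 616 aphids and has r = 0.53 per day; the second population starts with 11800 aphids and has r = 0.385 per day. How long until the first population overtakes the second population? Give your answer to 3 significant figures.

Set 616·e^(0.53t) = 11800·e^(0.385t).
e^((0.53 − 0.385)t) = 11800/616 → e^(0.145·t) = 19.156.
0.145·t = ln(19.156) = 2.9526, so t = 2.9526/0.145 = 20.363.

20.4 days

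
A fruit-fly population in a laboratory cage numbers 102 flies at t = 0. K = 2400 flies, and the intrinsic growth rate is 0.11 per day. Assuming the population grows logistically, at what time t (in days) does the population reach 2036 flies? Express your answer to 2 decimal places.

A = (K − N₀)/N₀ = (2400 − 102)/102 = 22.529.
Solve 2400/(1 + 22.529·e^(−0.11t)) = 2036: 1 + 22.529·e^(−0.11t) = 1.1788, so e^(−0.11t) = 0.00793549.
−0.11·t = ln(0.00793549) = -4.8364, so t = 4.8364/0.11 = 43.967.

43.97 days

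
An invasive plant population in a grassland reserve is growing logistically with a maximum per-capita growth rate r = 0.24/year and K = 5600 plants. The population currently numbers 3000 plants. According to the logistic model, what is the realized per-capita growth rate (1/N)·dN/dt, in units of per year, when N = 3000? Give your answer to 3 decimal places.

(1/N)·dN/dt = r(1 − N/K) = 0.24 × (1 − 3000/5600).
= 0.24 × 0.46429 = 0.11143.

0.111 per year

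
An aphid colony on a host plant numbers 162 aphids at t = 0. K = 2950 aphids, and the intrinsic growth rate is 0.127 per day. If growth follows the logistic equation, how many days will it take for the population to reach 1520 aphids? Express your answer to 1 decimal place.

22.9 days

A = (K − N₀)/N₀ = (2950 − 162)/162 = 17.21.
Solve 2950/(1 + 17.21·e^(−0.127t)) = 1520: 1 + 17.21·e^(−0.127t) = 1.9408, so e^(−0.127t) = 0.0546657.
−0.127·t = ln(0.0546657) = -2.9065, so t = 2.9065/0.127 = 22.886.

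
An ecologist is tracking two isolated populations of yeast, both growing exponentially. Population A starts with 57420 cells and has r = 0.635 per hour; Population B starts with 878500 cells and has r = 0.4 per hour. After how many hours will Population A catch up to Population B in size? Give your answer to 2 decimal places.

Set 57420·e^(0.635t) = 878500·e^(0.4t).
e^((0.635 − 0.4)t) = 878500/57420 → e^(0.235·t) = 15.3.
0.235·t = ln(15.3) = 2.7278, so t = 2.7278/0.235 = 11.608.

11.61 hours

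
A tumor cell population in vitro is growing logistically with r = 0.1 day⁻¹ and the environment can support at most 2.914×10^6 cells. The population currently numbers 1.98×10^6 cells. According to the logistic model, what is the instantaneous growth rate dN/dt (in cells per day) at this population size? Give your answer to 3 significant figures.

dN/dt = rN(1 − N/K) = 0.1 × 1.98×10^6 × (1 − 1.98×10^6/2.914×10^6).
1 − 1.98×10^6/2.914×10^6 = 0.32052; dN/dt = 0.1 × 1.98×10^6 × 0.32052 = 63463.

63500 cells per day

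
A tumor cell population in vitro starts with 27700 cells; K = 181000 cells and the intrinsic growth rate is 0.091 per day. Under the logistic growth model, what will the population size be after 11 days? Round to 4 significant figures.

A = (K − N₀)/N₀ = (181000 − 27700)/27700 = 5.5343.
N(t) = K/(1 + A·e^(−rt)) = 181000/(1 + 5.5343×e^(−0.091×11)).
e^(−1.001) = 0.36751; denominator = 1 + 5.5343×0.36751 = 3.0339.
N = 181000/3.0339 = 59658.8.

59660 cells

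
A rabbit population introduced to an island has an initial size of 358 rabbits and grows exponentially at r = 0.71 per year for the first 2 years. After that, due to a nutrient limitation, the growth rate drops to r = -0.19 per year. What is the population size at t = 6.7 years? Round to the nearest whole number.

Phase 1: N(2) = 358·e^(0.71×2) = 358·e^1.42 = 1481.09.
Phase 2 runs for 6.7 − 2 = 4.7 years at r = -0.19.
N(6.7) = 1481.09·e^(-0.19×4.7) = 1481.09·e^-0.893 = 606.396.

606 rabbits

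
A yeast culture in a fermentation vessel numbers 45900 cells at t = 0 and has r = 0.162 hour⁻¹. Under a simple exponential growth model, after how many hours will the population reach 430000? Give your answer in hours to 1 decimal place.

Set N₀·e^(rt) = 430000: e^(0.162·t) = 430000/45900 = 9.3682.
0.162·t = ln(9.3682) = 2.2373, so t = 2.2373/0.162 = 13.811.

13.8 hours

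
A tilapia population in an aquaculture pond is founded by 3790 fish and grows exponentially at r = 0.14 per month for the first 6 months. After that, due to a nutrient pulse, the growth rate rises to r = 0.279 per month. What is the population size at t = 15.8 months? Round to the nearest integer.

Phase 1: N(6) = 3790·e^(0.14×6) = 3790·e^0.84 = 8779.03.
Phase 2 runs for 15.8 − 6 = 9.8 months at r = 0.279.
N(15.8) = 8779.03·e^(0.279×9.8) = 8779.03·e^2.734 = 135174.

135174 fish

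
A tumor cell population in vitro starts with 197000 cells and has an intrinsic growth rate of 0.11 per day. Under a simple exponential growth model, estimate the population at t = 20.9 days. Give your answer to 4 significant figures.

N(t) = N₀·e^(rt) = 197000 × e^(0.11×20.9) = 197000 × e^2.299.
e^2.299 ≈ 9.9642, so N ≈ 197000 × 9.9642 = 1.96295×10^6.

1963000 cells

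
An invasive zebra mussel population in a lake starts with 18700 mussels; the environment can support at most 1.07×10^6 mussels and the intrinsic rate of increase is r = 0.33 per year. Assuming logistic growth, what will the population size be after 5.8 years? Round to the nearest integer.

115156 mussels

A = (K − N₀)/N₀ = (1.07×10^6 − 18700)/18700 = 56.219.
N(t) = K/(1 + A·e^(−rt)) = 1.07×10^6/(1 + 56.219×e^(−0.33×5.8)).
e^(−1.914) = 0.14749; denominator = 1 + 56.219×0.14749 = 9.2917.
N = 1.07×10^6/9.2917 = 115156.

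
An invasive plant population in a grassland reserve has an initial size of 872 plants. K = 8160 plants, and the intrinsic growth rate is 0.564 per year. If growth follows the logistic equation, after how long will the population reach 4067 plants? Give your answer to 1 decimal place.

3.8 years

A = (K − N₀)/N₀ = (8160 − 872)/872 = 8.3578.
Solve 8160/(1 + 8.3578·e^(−0.564t)) = 4067: 1 + 8.3578·e^(−0.564t) = 2.0064, so e^(−0.564t) = 0.120414.
−0.564·t = ln(0.120414) = -2.1168, so t = 2.1168/0.564 = 3.7532.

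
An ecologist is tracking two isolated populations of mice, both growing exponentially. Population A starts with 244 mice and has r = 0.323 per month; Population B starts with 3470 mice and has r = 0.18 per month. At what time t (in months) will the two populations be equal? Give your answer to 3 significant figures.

Set 244·e^(0.323t) = 3470·e^(0.18t).
e^((0.323 − 0.18)t) = 3470/244 → e^(0.143·t) = 14.221.
0.143·t = ln(14.221) = 2.6547, so t = 2.6547/0.143 = 18.565.

18.6 months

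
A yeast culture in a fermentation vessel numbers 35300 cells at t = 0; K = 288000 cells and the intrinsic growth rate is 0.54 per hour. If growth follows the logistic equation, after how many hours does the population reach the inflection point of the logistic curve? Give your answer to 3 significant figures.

Logistic growth is fastest at N = K/2 = 144000.
A = (K − N₀)/N₀ = 7.1586. Set K/(1 + A·e^(−rt)) = K/2 → A·e^(−rt) = 1.
e^(−0.54t) = 1/7.1586 = 0.139691, so t = ln(7.1586)/0.54 = 1.9683/0.54 = 3.645.

3.65 hours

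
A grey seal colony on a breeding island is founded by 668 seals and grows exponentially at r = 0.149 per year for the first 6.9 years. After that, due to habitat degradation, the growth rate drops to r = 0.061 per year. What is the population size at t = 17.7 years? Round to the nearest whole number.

3609 seals

Phase 1: N(6.9) = 668·e^(0.149×6.9) = 668·e^1.028 = 1867.56.
Phase 2 runs for 17.7 − 6.9 = 10.8 years at r = 0.061.
N(17.7) = 1867.56·e^(0.061×10.8) = 1867.56·e^0.6588 = 3609.01.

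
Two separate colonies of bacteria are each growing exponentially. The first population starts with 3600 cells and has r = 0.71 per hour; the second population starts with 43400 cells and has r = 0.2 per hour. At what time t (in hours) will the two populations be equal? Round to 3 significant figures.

Set 3600·e^(0.71t) = 43400·e^(0.2t).
e^((0.71 − 0.2)t) = 43400/3600 → e^(0.51·t) = 12.056.
0.51·t = ln(12.056) = 2.4895, so t = 2.4895/0.51 = 4.8814.

4.88 hours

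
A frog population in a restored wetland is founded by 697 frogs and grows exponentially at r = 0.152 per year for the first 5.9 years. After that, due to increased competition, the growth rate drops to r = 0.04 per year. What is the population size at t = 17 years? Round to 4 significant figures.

Phase 1: N(5.9) = 697·e^(0.152×5.9) = 697·e^0.8968 = 1708.87.
Phase 2 runs for 17 − 5.9 = 11.1 years at r = 0.04.
N(17) = 1708.87·e^(0.04×11.1) = 1708.87·e^0.444 = 2664.

2664 frogs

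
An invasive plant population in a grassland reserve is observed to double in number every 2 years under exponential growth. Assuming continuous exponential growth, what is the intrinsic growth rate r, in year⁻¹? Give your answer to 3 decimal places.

r = ln(2)/t_d = 0.6931/2 = 0.34657.

0.347 per year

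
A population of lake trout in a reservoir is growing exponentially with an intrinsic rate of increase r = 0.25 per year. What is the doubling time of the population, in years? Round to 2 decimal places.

Doubling time t_d = ln(2)/r = 0.6931/0.25 = 2.7726.

2.77 years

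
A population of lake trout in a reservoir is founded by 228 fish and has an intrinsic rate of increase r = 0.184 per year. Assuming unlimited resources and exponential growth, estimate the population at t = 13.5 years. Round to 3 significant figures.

N(t) = N₀·e^(rt) = 228 × e^(0.184×13.5) = 228 × e^2.484.
e^2.484 ≈ 11.989, so N ≈ 228 × 11.989 = 2733.52.

2730 fish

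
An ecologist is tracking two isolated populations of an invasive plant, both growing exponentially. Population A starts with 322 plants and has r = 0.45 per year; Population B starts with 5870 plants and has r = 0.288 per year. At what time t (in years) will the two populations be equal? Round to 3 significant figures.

17.9 years

Set 322·e^(0.45t) = 5870·e^(0.288t).
e^((0.45 − 0.288)t) = 5870/322 → e^(0.162·t) = 18.23.
0.162·t = ln(18.23) = 2.9031, so t = 2.9031/0.162 = 17.92.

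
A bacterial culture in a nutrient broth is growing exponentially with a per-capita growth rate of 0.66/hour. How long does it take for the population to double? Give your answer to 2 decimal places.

Doubling time t_d = ln(2)/r = 0.6931/0.66 = 1.0502.

1.05 hours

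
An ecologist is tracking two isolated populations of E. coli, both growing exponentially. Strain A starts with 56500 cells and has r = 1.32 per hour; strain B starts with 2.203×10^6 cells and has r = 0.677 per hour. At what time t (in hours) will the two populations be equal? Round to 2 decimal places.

5.70 hours

Set 56500·e^(1.32t) = 2.203×10^6·e^(0.677t).
e^((1.32 − 0.677)t) = 2.203×10^6/56500 → e^(0.643·t) = 38.991.
0.643·t = ln(38.991) = 3.6633, so t = 3.6633/0.643 = 5.6973.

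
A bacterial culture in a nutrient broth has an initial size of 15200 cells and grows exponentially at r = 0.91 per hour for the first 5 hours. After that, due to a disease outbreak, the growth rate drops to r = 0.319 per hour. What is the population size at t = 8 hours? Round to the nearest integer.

Phase 1: N(5) = 15200·e^(0.91×5) = 15200·e^4.55 = 1.438413×10^6.
Phase 2 runs for 8 − 5 = 3 hours at r = 0.319.
N(8) = 1.438413×10^6·e^(0.319×3) = 1.438413×10^6·e^0.957 = 3.745444×10^6.

3745444 cells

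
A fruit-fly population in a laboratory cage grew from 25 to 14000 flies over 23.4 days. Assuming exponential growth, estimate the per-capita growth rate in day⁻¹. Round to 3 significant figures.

From N(t) = N₀·e^(rt): e^(r·23.4) = 14000/25 = 560.
r·23.4 = ln(560) = 6.3279, so r = 6.3279/23.4 = 0.27042.

0.270 per day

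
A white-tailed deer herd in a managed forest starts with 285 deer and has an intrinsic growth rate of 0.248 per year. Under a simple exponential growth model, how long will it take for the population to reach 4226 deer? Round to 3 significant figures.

10.9 years

Set N₀·e^(rt) = 4226: e^(0.248·t) = 4226/285 = 14.828.
0.248·t = ln(14.828) = 2.6965, so t = 2.6965/0.248 = 10.873.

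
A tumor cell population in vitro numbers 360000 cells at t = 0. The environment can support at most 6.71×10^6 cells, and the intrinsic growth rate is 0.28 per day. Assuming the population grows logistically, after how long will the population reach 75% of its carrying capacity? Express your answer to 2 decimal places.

A = (K − N₀)/N₀ = (6.71×10^6 − 360000)/360000 = 17.639.
Solve 6.71×10^6/(1 + 17.639·e^(−0.28t)) = 5.0325×10^6: 1 + 17.639·e^(−0.28t) = 1.3333, so e^(−0.28t) = 0.0188976.
−0.28·t = ln(0.0188976) = -3.9687, so t = 3.9687/0.28 = 14.174.

14.17 days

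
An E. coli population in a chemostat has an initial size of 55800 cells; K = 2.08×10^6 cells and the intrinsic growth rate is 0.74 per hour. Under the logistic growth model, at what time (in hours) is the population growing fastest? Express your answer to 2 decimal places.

4.85 hours

Logistic growth is fastest at N = K/2 = 1.04×10^6.
A = (K − N₀)/N₀ = 36.276. Set K/(1 + A·e^(−rt)) = K/2 → A·e^(−rt) = 1.
e^(−0.74t) = 1/36.276 = 0.0275664, so t = ln(36.276)/0.74 = 3.5912/0.74 = 4.8529.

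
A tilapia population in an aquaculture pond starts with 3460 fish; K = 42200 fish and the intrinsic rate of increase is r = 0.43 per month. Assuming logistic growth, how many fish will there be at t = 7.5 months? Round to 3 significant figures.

29200 fish

A = (K − N₀)/N₀ = (42200 − 3460)/3460 = 11.197.
N(t) = K/(1 + A·e^(−rt)) = 42200/(1 + 11.197×e^(−0.43×7.5)).
e^(−3.225) = 0.039756; denominator = 1 + 11.197×0.039756 = 1.4451.
N = 42200/1.4451 = 29201.6.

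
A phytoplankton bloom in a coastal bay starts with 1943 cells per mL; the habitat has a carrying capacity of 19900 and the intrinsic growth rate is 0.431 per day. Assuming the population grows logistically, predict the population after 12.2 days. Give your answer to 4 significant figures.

A = (K − N₀)/N₀ = (19900 − 1943)/1943 = 9.2419.
N(t) = K/(1 + A·e^(−rt)) = 19900/(1 + 9.2419×e^(−0.431×12.2)).
e^(−5.258) = 0.0052047; denominator = 1 + 9.2419×0.0052047 = 1.0481.
N = 19900/1.0481 = 18986.7.

18990 cells per mL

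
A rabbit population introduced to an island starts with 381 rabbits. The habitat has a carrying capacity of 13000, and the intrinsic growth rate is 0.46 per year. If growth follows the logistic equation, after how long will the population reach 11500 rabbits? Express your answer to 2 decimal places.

12.04 years

A = (K − N₀)/N₀ = (13000 − 381)/381 = 33.121.
Solve 13000/(1 + 33.121·e^(−0.46t)) = 11500: 1 + 33.121·e^(−0.46t) = 1.1304, so e^(−0.46t) = 0.00393816.
−0.46·t = ln(0.00393816) = -5.537, so t = 5.537/0.46 = 12.037.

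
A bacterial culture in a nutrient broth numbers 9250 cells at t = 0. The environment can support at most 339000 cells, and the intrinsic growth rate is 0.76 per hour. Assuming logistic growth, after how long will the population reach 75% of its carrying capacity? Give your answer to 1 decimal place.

6.1 hours

A = (K − N₀)/N₀ = (339000 − 9250)/9250 = 35.649.
Solve 339000/(1 + 35.649·e^(−0.76t)) = 254250: 1 + 35.649·e^(−0.76t) = 1.3333, so e^(−0.76t) = 0.00935052.
−0.76·t = ln(0.00935052) = -4.6723, so t = 4.6723/0.76 = 6.1478.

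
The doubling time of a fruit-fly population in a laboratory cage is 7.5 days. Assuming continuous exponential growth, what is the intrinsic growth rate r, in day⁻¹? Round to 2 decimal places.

r = ln(2)/t_d = 0.6931/7.5 = 0.09242.

0.09 per day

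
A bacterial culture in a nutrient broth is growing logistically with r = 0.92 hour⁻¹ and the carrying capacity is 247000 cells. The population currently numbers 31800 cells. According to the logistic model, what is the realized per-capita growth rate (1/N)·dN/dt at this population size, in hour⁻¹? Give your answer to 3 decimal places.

(1/N)·dN/dt = r(1 − N/K) = 0.92 × (1 − 31800/247000).
= 0.92 × 0.87126 = 0.80155.

0.802 per hour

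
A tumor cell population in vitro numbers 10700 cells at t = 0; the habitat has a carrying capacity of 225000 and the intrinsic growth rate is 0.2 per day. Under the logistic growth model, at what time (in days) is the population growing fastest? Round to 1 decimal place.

Logistic growth is fastest at N = K/2 = 112500.
A = (K − N₀)/N₀ = 20.028. Set K/(1 + A·e^(−rt)) = K/2 → A·e^(−rt) = 1.
e^(−0.2t) = 1/20.028 = 0.04993, so t = ln(20.028)/0.2 = 2.9971/0.2 = 14.986.

15.0 days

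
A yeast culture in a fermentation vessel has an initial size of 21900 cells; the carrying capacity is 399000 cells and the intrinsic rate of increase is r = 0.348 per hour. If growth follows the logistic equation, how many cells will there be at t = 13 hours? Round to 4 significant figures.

A = (K − N₀)/N₀ = (399000 − 21900)/21900 = 17.219.
N(t) = K/(1 + A·e^(−rt)) = 399000/(1 + 17.219×e^(−0.348×13)).
e^(−4.524) = 0.010846; denominator = 1 + 17.219×0.010846 = 1.1868.
N = 399000/1.1868 = 336212.

336200 cells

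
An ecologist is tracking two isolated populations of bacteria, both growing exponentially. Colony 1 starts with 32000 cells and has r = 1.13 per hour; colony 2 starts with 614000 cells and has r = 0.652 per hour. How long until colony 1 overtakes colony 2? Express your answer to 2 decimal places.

6.18 hours

Set 32000·e^(1.13t) = 614000·e^(0.652t).
e^((1.13 − 0.652)t) = 614000/32000 → e^(0.478·t) = 19.188.
0.478·t = ln(19.188) = 2.9543, so t = 2.9543/0.478 = 6.1805.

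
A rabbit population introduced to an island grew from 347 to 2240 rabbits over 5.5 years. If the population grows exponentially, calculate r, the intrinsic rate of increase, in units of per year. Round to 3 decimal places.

From N(t) = N₀·e^(rt): e^(r·5.5) = 2240/347 = 6.4553.
r·5.5 = ln(6.4553) = 1.8649, so r = 1.8649/5.5 = 0.33907.

0.339 per year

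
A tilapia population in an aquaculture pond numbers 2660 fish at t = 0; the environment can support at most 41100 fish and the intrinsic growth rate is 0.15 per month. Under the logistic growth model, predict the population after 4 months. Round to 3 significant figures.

A = (K − N₀)/N₀ = (41100 − 2660)/2660 = 14.451.
N(t) = K/(1 + A·e^(−rt)) = 41100/(1 + 14.451×e^(−0.15×4)).
e^(−0.6) = 0.54881; denominator = 1 + 14.451×0.54881 = 8.9309.
N = 41100/8.9309 = 4601.98.

4600 fish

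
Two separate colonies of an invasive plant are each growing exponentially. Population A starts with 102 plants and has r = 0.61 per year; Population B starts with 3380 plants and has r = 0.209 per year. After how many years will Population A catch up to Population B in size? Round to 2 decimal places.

8.73 years

Set 102·e^(0.61t) = 3380·e^(0.209t).
e^((0.61 − 0.209)t) = 3380/102 → e^(0.401·t) = 33.137.
0.401·t = ln(33.137) = 3.5007, so t = 3.5007/0.401 = 8.7298.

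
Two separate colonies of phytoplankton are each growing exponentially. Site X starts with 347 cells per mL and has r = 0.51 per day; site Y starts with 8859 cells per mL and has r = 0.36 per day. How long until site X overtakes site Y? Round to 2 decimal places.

21.60 days

Set 347·e^(0.51t) = 8859·e^(0.36t).
e^((0.51 − 0.36)t) = 8859/347 → e^(0.15·t) = 25.53.
0.15·t = ln(25.53) = 3.2399, so t = 3.2399/0.15 = 21.599.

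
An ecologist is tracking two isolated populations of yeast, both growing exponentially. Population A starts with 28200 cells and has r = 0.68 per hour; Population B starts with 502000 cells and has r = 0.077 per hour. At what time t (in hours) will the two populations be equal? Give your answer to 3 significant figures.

Set 28200·e^(0.68t) = 502000·e^(0.077t).
e^((0.68 − 0.077)t) = 502000/28200 → e^(0.603·t) = 17.801.
0.603·t = ln(17.801) = 2.8793, so t = 2.8793/0.603 = 4.7749.

4.77 hours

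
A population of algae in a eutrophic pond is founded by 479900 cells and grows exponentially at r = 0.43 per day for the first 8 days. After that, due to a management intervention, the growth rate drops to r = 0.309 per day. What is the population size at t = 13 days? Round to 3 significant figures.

Phase 1: N(8) = 479900·e^(0.43×8) = 479900·e^3.44 = 1.496662×10^7.
Phase 2 runs for 13 − 8 = 5 days at r = 0.309.
N(13) = 1.496662×10^7·e^(0.309×5) = 1.496662×10^7·e^1.545 = 7.01631×10^7.

70200000 cells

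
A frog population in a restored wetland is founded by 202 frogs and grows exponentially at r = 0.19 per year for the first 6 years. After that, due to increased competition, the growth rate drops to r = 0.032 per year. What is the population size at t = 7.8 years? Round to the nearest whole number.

669 frogs

Phase 1: N(6) = 202·e^(0.19×6) = 202·e^1.14 = 631.607.
Phase 2 runs for 7.8 − 6 = 1.8 years at r = 0.032.
N(7.8) = 631.607·e^(0.032×1.8) = 631.607·e^0.0576 = 669.056.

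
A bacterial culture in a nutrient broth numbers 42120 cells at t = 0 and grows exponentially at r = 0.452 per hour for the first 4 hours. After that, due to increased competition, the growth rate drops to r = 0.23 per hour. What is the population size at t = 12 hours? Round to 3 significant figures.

1620000 cells

Phase 1: N(4) = 42120·e^(0.452×4) = 42120·e^1.808 = 256858.
Phase 2 runs for 12 − 4 = 8 hours at r = 0.23.
N(12) = 256858·e^(0.23×8) = 256858·e^1.84 = 1.617315×10^6.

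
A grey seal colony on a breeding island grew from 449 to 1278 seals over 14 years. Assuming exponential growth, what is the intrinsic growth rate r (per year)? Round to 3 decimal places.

0.075 per year

From N(t) = N₀·e^(rt): e^(r·14) = 1278/449 = 2.8463.
r·14 = ln(2.8463) = 1.046, so r = 1.046/14 = 0.074716.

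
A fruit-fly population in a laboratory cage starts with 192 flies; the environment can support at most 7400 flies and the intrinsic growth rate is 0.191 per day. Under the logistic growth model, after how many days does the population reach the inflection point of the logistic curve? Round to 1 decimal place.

19.0 days

Logistic growth is fastest at N = K/2 = 3700.
A = (K − N₀)/N₀ = 37.542. Set K/(1 + A·e^(−rt)) = K/2 → A·e^(−rt) = 1.
e^(−0.191t) = 1/37.542 = 0.0266371, so t = ln(37.542)/0.191 = 3.6255/0.191 = 18.981.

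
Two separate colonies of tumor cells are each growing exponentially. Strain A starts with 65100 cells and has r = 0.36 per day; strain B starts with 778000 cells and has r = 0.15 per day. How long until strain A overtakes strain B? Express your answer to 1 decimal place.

Set 65100·e^(0.36t) = 778000·e^(0.15t).
e^((0.36 − 0.15)t) = 778000/65100 → e^(0.21·t) = 11.951.
0.21·t = ln(11.951) = 2.4808, so t = 2.4808/0.21 = 11.813.

11.8 days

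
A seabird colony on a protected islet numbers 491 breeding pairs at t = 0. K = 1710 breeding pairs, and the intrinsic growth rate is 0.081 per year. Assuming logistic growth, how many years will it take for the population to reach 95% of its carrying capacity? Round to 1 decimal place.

A = (K − N₀)/N₀ = (1710 − 491)/491 = 2.4827.
Solve 1710/(1 + 2.4827·e^(−0.081t)) = 1624.5: 1 + 2.4827·e^(−0.081t) = 1.0526, so e^(−0.081t) = 0.0211994.
−0.081·t = ln(0.0211994) = -3.8538, so t = 3.8538/0.081 = 47.578.

47.6 years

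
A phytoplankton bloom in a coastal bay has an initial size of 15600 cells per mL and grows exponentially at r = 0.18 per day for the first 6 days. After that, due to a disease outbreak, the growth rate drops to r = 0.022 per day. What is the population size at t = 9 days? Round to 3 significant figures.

49100 cells per mL

Phase 1: N(6) = 15600·e^(0.18×6) = 15600·e^1.08 = 45937.
Phase 2 runs for 9 − 6 = 3 days at r = 0.022.
N(9) = 45937·e^(0.022×3) = 45937·e^0.066 = 49071.1.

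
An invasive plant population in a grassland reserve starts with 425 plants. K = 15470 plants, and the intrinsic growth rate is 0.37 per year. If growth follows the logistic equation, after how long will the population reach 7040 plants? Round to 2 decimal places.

9.15 years

A = (K − N₀)/N₀ = (15470 − 425)/425 = 35.4.
Solve 15470/(1 + 35.4·e^(−0.37t)) = 7040: 1 + 35.4·e^(−0.37t) = 2.1974, so e^(−0.37t) = 0.0338261.
−0.37·t = ln(0.0338261) = -3.3865, so t = 3.3865/0.37 = 9.1528.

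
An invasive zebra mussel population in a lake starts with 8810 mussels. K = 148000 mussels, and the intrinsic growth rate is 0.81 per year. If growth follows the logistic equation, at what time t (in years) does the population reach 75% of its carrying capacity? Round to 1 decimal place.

A = (K − N₀)/N₀ = (148000 − 8810)/8810 = 15.799.
Solve 148000/(1 + 15.799·e^(−0.81t)) = 111000: 1 + 15.799·e^(−0.81t) = 1.3333, so e^(−0.81t) = 0.0210983.
−0.81·t = ln(0.0210983) = -3.8586, so t = 3.8586/0.81 = 4.7637.

4.8 years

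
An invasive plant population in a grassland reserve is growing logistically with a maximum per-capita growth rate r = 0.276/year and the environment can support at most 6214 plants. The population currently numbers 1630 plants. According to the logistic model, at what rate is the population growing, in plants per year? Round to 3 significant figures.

332 plants per year

dN/dt = rN(1 − N/K) = 0.276 × 1630 × (1 − 1630/6214).
1 − 1630/6214 = 0.73769; dN/dt = 0.276 × 1630 × 0.73769 = 331.87.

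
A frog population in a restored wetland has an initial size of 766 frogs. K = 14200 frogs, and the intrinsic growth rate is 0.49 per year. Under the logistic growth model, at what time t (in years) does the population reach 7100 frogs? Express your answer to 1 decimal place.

A = (K − N₀)/N₀ = (14200 − 766)/766 = 17.538.
Solve 14200/(1 + 17.538·e^(−0.49t)) = 7100: 1 + 17.538·e^(−0.49t) = 2, so e^(−0.49t) = 0.0570195.
−0.49·t = ln(0.0570195) = -2.8644, so t = 2.8644/0.49 = 5.8456.

5.8 years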